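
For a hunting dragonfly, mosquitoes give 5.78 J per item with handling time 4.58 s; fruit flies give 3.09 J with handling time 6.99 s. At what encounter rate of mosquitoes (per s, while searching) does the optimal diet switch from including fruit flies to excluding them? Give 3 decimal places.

At the threshold, the rate on mosquitoes alone equals the profitability of fruit flies: λ·5.78/(1 + λ·4.58) = 3.09/6.99 = 0.4421.
Rearranging, λ(5.78 − 0.4421×4.58) = 0.4421, so λ = 0.4421/3.755 = 0.1177 per s.

0.118 per s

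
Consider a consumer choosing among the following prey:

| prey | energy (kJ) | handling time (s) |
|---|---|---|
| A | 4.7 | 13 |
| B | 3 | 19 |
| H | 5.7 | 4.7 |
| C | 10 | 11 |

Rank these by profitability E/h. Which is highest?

In descending order of E/h:
H: 5.7/4.7 = 1.21 kJ/s
C: 10/11 = 0.909 kJ/s
A: 4.7/13 = 0.362 kJ/s
B: 3/19 = 0.158 kJ/s

H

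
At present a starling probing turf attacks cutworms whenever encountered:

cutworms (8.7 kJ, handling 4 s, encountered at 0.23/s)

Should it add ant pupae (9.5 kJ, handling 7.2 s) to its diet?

On cutworms alone, R = ΣλE/(1+Σλh) = 2.001/1.92 = 1.042 kJ/s.
Profitability of ant pupae: 9.5/7.2 = 1.319 kJ/s.
Since 1.319 > R, including ant pupae increases the long-run rate.

Yes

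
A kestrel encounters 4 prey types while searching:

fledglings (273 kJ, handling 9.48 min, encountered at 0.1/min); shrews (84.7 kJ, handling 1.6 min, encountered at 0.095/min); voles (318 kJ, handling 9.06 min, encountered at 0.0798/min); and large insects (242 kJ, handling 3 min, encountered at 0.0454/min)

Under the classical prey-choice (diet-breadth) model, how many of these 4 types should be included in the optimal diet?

Rank by E/h (kJ/min): large insects 80.7, shrews 52.9, voles 35.1, fledglings 28.8. Include each in turn until the next type's E/h falls below the running intake rate.
Rate on top 1: 9.67. shrews: 52.9 > 9.67 → include.
Rate on top 2: 14.78. voles: 35.1 > 14.78 → include.
Rate on top 3: 22.08. fledglings: 28.8 > 22.08 → include.
Optimal diet: large insects, shrews, voles, fledglings — 4 of 4 types.

4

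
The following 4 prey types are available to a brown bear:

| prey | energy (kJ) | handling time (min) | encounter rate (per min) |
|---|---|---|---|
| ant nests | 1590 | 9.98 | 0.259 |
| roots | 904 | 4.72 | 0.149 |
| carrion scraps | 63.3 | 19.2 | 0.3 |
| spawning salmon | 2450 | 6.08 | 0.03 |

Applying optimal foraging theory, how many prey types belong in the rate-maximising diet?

Rank by E/h (kJ/min): spawning salmon 403, roots 192, ant nests 159, carrion scraps 3.3. Include each in turn until the next type's E/h falls below the running intake rate.
Rate on top 1: 62.16. roots: 192 > 62.16 → include.
Rate on top 2: 110.4. ant nests: 159 > 110.4 → include.
Rate on top 3: 138.7. carrion scraps: 3.3 < 138.7 → exclude; stop.
Optimal diet: spawning salmon, roots, ant nests — 3 of 4 types.

3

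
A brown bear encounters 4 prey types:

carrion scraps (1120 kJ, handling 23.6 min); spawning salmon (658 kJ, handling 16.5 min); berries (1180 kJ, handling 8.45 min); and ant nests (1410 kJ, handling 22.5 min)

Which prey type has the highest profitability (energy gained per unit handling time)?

Profitability E/h (kJ/min): carrion scraps = 1120/23.6 = 47.5, spawning salmon = 658/16.5 = 39.9, berries = 1180/8.45 = 140, ant nests = 1410/22.5 = 62.7.
Ranked: berries > ant nests > carrion scraps > spawning salmon.

berries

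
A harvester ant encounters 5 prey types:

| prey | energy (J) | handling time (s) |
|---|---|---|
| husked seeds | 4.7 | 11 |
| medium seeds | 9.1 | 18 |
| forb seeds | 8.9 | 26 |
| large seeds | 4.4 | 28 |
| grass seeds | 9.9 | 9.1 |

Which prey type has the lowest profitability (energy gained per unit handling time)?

large seeds

Profitability E/h (J/s): husked seeds = 4.7/11 = 0.427, medium seeds = 9.1/18 = 0.506, forb seeds = 8.9/26 = 0.342, large seeds = 4.4/28 = 0.157, grass seeds = 9.9/9.1 = 1.09.
Ranked: grass seeds > medium seeds > husked seeds > forb seeds > large seeds.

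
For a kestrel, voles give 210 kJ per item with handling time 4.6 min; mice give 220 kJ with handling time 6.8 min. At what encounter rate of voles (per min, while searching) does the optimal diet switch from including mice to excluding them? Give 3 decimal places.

At the threshold, the rate on voles alone equals the profitability of mice: λ·210/(1 + λ·4.6) = 220/6.8 = 32.35.
Rearranging, λ(210 − 32.35×4.6) = 32.35, so λ = 32.35/61.18 = 0.5288 per min.

0.529 per min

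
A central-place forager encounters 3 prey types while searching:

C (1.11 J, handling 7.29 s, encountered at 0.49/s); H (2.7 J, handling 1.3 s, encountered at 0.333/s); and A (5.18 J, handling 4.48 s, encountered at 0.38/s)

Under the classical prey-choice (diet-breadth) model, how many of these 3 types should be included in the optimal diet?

2

E/h in descending order: H 2.08, A 1.16, C 0.152 J/s. The optimal diet is the largest prefix of this list for which every included type satisfies E_i/h_i > R on the types above it.
Rate on top 1: 0.6275. A: 1.16 > 0.6275 → include.
Rate on top 2: 0.9146. C: 0.152 < 0.9146 → exclude; stop.
Optimal diet: H, A — 2 of 3 types.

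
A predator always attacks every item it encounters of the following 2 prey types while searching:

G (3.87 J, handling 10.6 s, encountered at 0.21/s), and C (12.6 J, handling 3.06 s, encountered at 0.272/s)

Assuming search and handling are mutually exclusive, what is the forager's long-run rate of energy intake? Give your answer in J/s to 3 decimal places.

R = Σλ_iE_i / (1 + Σλ_ih_i)
Numerator: 0.21×3.87 + 0.272×12.6 = 4.24
Denominator: 1 + 0.21×10.6 + 0.272×3.06 = 4.058
R = 4.24/4.058 = 1.045 J/s

1.045 J/s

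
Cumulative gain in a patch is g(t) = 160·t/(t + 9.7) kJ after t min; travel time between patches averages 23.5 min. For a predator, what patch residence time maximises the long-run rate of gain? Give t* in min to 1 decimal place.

Optimal t* satisfies g'(t*) = g(t*)/(T + t*).
g'(t) = 160·9.7/(t + 9.7)². Setting 160·9.7/(t+9.7)² = 160t/[(t+9.7)(23.5+t)] gives 9.7(23.5+t) = t(t+9.7), so t² = 9.7×23.5 = 227.9.
t* = √227.9 = 15.1 min.

15.1 min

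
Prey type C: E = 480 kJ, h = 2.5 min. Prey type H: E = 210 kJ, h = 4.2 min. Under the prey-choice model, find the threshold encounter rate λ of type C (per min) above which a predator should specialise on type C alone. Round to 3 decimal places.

0.141 per min

At the threshold, the rate on type C alone equals the profitability of type H: λ·480/(1 + λ·2.5) = 210/4.2 = 50.
Rearranging, λ(480 − 50×2.5) = 50, so λ = 50/355 = 0.1408 per min.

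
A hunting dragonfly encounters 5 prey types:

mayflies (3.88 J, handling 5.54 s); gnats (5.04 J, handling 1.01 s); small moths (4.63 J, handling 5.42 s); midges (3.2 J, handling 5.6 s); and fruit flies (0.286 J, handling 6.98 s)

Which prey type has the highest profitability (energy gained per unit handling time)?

gnats

In descending order of E/h:
gnats: 5.04/1.01 = 4.99 J/s
small moths: 4.63/5.42 = 0.854 J/s
mayflies: 3.88/5.54 = 0.7 J/s
midges: 3.2/5.6 = 0.571 J/s
fruit flies: 0.286/6.98 = 0.041 J/s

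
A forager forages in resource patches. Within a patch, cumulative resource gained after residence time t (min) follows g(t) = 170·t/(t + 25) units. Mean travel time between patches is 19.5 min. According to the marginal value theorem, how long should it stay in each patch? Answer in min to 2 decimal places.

22.08 min

By the marginal value theorem, leave when the instantaneous gain rate g'(t) equals the habitat-wide average g(t)/(T + t).
g'(t) = 170·25/(t + 25)². Setting 170·25/(t+25)² = 170t/[(t+25)(19.5+t)] gives 25(19.5+t) = t(t+25), so t² = 25×19.5 = 487.5.
t* = √487.5 = 22.08 min.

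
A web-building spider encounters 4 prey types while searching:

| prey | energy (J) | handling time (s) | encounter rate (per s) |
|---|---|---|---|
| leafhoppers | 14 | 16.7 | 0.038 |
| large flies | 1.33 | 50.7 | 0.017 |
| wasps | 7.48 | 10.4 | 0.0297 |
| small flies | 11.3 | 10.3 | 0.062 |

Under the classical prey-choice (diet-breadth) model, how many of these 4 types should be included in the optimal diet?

Profitabilities (E/h, J/s): small flies 1.1, leafhoppers 0.838, wasps 0.719, large flies 0.0262. Add prey in this order while the next type's profitability exceeds the intake rate on those already taken.
Rate on top 1: 0.4276. leafhoppers: 0.838 > 0.4276 → include.
Rate on top 2: 0.5422. wasps: 0.719 > 0.5422 → include.
Rate on top 3: 0.5634. large flies: 0.0262 < 0.5634 → exclude; stop.
Optimal diet: small flies, leafhoppers, wasps — 3 of 4 types.

3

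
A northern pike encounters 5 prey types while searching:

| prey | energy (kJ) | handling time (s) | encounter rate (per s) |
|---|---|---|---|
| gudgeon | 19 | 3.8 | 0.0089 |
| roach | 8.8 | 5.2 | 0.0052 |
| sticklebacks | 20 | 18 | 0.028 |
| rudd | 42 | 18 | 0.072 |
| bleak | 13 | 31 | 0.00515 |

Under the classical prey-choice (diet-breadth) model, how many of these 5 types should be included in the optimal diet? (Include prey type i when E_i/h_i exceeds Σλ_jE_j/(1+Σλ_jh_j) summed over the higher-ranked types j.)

3

Rank by E/h (kJ/s): gudgeon 5, rudd 2.33, roach 1.69, sticklebacks 1.11, bleak 0.419. Include each in turn until the next type's E/h falls below the running intake rate.
Rate on top 1: 0.1636. rudd: 2.33 > 0.1636 → include.
Rate on top 2: 1.371. roach: 1.69 > 1.371 → include.
Rate on top 3: 1.374. sticklebacks: 1.11 < 1.374 → exclude; stop.
Optimal diet: gudgeon, rudd, roach — 3 of 5 types.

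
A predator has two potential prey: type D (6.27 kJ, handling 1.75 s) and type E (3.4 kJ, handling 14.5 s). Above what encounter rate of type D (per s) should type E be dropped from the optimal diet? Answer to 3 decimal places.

0.040 per s

Drop type E once their profitability E₂/h₂ falls below the rate achievable on type D alone: E₂/h₂ = λE₁/(1 + λh₁).
Solve for λ: λE₁h₂ = E₂(1 + λh₁) → λ(E₁h₂ − E₂h₁) = E₂ → λ = E₂/(E₁h₂ − E₂h₁).
λ = 3.4/(6.27×14.5 − 3.4×1.75) = 3.4/84.96 = 0.04002 per s.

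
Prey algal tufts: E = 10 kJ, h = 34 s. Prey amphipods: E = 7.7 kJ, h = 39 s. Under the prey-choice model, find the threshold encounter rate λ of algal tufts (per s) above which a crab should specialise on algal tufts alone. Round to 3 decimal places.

0.060 per s

Drop amphipods once their profitability E₂/h₂ falls below the rate achievable on algal tufts alone: E₂/h₂ = λE₁/(1 + λh₁).
Solve for λ: λE₁h₂ = E₂(1 + λh₁) → λ(E₁h₂ − E₂h₁) = E₂ → λ = E₂/(E₁h₂ − E₂h₁).
λ = 7.7/(10×39 − 7.7×34) = 7.7/128.2 = 0.06006 per s.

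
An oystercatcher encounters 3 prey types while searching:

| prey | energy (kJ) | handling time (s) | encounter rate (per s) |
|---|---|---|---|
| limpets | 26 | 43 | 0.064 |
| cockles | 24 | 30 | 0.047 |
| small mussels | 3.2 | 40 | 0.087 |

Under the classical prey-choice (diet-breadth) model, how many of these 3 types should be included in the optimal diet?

2

E/h in descending order: cockles 0.8, limpets 0.605, small mussels 0.08 kJ/s. The optimal diet is the largest prefix of this list for which every included type satisfies E_i/h_i > R on the types above it.
Rate on top 1: 0.468. limpets: 0.605 > 0.468 → include.
Rate on top 2: 0.5409. small mussels: 0.08 < 0.5409 → exclude; stop.
Optimal diet: cockles, limpets — 2 of 3 types.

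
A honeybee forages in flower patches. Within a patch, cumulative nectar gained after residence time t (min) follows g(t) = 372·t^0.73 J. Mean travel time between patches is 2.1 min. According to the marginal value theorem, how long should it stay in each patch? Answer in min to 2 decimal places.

Maximise g(t)/(T+t): set derivative to zero → g'(t)(T+t) = g(t).
g'(t) = 0.73·372·t^-0.27. Setting 0.73·372·t^-0.27 = 372·t^0.73/(2.1+t) gives 0.73(2.1+t) = t, so 0.27·t = 0.73×2.1.
t* = 0.73×2.1/0.27 = 5.678 min.

5.68 min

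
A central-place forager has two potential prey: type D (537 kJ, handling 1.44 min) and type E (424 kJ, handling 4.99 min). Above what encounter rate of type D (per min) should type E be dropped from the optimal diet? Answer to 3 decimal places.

0.205 per min

At the threshold, the rate on type D alone equals the profitability of type E: λ·537/(1 + λ·1.44) = 424/4.99 = 84.97.
Rearranging, λ(537 − 84.97×1.44) = 84.97, so λ = 84.97/414.6 = 0.2049 per min.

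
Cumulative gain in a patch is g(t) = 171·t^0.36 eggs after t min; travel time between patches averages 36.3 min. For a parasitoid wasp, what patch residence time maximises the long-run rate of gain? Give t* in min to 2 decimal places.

20.42 min

By the marginal value theorem, leave when the instantaneous gain rate g'(t) equals the habitat-wide average g(t)/(T + t).
g'(t) = 0.36·171·t^-0.64. Setting 0.36·171·t^-0.64 = 171·t^0.36/(36.3+t) gives 0.36(36.3+t) = t, so 0.64·t = 0.36×36.3.
t* = 0.36×36.3/0.64 = 20.42 min.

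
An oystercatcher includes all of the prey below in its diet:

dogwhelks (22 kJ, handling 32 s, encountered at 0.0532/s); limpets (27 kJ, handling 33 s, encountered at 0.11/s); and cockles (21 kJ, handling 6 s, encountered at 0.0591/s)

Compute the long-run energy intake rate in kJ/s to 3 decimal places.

R = (0.0532×22 + 0.11×27 + 0.0591×21) / (1 + 0.0532×32 + 0.11×33 + 0.0591×6) = 5.381/6.687 = 0.8048 kJ/s.

0.805 kJ/s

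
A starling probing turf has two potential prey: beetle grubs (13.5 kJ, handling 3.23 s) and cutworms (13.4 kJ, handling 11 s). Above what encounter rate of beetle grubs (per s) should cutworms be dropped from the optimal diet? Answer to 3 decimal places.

0.127 per s

Drop cutworms once their profitability E₂/h₂ falls below the rate achievable on beetle grubs alone: E₂/h₂ = λE₁/(1 + λh₁).
Solve for λ: λE₁h₂ = E₂(1 + λh₁) → λ(E₁h₂ − E₂h₁) = E₂ → λ = E₂/(E₁h₂ − E₂h₁).
λ = 13.4/(13.5×11 − 13.4×3.23) = 13.4/105.2 = 0.1274 per s.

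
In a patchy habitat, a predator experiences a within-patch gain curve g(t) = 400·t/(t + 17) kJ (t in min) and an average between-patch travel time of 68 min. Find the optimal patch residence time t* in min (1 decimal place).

Maximise g(t)/(T+t): set derivative to zero → g'(t)(T+t) = g(t).
g'(t) = 400·17/(t + 17)². Setting 400·17/(t+17)² = 400t/[(t+17)(68+t)] gives 17(68+t) = t(t+17), so t² = 17×68 = 1156.
t* = √1156 = 34 min.

34.0 min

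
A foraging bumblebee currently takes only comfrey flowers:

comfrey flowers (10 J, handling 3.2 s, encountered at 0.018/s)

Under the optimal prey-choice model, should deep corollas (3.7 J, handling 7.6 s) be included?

Yes

Current rate: (0.018×10)/(1 + 0.018×3.2) = 0.1702 J/s.
deep corollas: E/h = 3.7/7.6 = 0.4868 J/s.
0.4868 > 0.1702, so adding deep corollas raises the average — include it.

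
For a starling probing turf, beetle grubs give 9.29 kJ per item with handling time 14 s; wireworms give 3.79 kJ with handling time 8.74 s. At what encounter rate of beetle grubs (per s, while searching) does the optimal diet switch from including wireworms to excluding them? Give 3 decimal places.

Drop wireworms once their profitability E₂/h₂ falls below the rate achievable on beetle grubs alone: E₂/h₂ = λE₁/(1 + λh₁).
Solve for λ: λE₁h₂ = E₂(1 + λh₁) → λ(E₁h₂ − E₂h₁) = E₂ → λ = E₂/(E₁h₂ − E₂h₁).
λ = 3.79/(9.29×8.74 − 3.79×14) = 3.79/28.13 = 0.1347 per s.

0.135 per s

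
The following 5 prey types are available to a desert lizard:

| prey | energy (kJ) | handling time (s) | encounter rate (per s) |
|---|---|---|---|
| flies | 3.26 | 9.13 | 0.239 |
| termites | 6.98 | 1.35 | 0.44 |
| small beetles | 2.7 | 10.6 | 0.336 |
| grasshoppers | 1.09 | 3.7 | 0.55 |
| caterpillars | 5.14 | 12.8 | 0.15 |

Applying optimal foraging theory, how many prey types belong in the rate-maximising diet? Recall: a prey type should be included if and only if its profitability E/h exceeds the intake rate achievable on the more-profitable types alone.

1

E/h in descending order: termites 5.17, caterpillars 0.402, flies 0.357, grasshoppers 0.295, small beetles 0.255 kJ/s. The optimal diet is the largest prefix of this list for which every included type satisfies E_i/h_i > R on the types above it.
Rate on top 1: 1.927. caterpillars: 0.402 < 1.927 → exclude; stop.
Optimal diet: termites — 1 of 5 types.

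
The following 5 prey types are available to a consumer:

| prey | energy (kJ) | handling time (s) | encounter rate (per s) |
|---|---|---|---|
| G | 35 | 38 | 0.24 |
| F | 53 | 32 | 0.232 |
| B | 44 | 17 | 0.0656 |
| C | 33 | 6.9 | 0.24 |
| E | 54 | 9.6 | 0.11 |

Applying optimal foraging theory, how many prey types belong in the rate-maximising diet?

2

Rank by E/h (kJ/s): E 5.62, C 4.78, B 2.59, F 1.66, G 0.921. Include each in turn until the next type's E/h falls below the running intake rate.
Rate on top 1: 2.889. C: 4.78 > 2.889 → include.
Rate on top 2: 3.734. B: 2.59 < 3.734 → exclude; stop.
Optimal diet: E, C — 2 of 5 types.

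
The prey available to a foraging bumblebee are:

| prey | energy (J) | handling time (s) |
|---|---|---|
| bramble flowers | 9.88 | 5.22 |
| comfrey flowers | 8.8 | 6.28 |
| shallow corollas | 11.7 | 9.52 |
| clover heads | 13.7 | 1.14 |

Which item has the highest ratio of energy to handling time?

clover heads

Profitability E/h (J/s): bramble flowers = 9.88/5.22 = 1.89, comfrey flowers = 8.8/6.28 = 1.4, shallow corollas = 11.7/9.52 = 1.23, clover heads = 13.7/1.14 = 12.
Ranked: clover heads > bramble flowers > comfrey flowers > shallow corollas.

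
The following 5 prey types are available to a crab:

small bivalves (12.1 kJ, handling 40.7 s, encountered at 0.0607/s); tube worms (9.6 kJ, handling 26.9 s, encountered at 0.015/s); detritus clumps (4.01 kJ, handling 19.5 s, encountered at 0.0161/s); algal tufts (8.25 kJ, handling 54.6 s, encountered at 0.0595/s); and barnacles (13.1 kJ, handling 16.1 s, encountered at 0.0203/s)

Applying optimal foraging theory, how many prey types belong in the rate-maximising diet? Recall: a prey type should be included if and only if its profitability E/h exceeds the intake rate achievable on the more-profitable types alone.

3

Rank by E/h (kJ/s): barnacles 0.814, tube worms 0.357, small bivalves 0.297, detritus clumps 0.206, algal tufts 0.151. Include each in turn until the next type's E/h falls below the running intake rate.
Rate on top 1: 0.2004. tube worms: 0.357 > 0.2004 → include.
Rate on top 2: 0.2369. small bivalves: 0.297 > 0.2369 → include.
Rate on top 3: 0.2724. detritus clumps: 0.206 < 0.2724 → exclude; stop.
Optimal diet: barnacles, tube worms, small bivalves — 3 of 5 types.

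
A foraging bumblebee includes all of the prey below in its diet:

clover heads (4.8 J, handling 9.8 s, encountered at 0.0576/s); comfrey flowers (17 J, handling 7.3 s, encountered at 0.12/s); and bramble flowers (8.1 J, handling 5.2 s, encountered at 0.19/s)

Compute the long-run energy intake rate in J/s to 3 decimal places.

Energy encountered per unit search time: 0.0576×4.8 + 0.12×17 + 0.19×8.1 = 3.855 J/s.
Handling time per unit search time: 0.0576×9.8 + 0.12×7.3 + 0.19×5.2 = 2.428.
Rate = 3.855/(1 + 2.428) = 1.125 J/s.

1.125 J/s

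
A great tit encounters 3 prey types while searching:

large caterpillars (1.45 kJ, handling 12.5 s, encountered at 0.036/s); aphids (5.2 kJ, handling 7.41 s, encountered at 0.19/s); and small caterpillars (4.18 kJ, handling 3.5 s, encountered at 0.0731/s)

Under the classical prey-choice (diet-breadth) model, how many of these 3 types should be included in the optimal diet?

Profitabilities (E/h, kJ/s): small caterpillars 1.19, aphids 0.702, large caterpillars 0.116. Add prey in this order while the next type's profitability exceeds the intake rate on those already taken.
Rate on top 1: 0.2433. aphids: 0.702 > 0.2433 → include.
Rate on top 2: 0.4856. large caterpillars: 0.116 < 0.4856 → exclude; stop.
Optimal diet: small caterpillars, aphids — 2 of 3 types.

2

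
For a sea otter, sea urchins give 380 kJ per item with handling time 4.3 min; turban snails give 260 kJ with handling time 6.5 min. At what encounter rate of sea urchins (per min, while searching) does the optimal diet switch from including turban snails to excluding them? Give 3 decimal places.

Drop turban snails once their profitability E₂/h₂ falls below the rate achievable on sea urchins alone: E₂/h₂ = λE₁/(1 + λh₁).
Solve for λ: λE₁h₂ = E₂(1 + λh₁) → λ(E₁h₂ − E₂h₁) = E₂ → λ = E₂/(E₁h₂ − E₂h₁).
λ = 260/(380×6.5 − 260×4.3) = 260/1352 = 0.1923 per min.

0.192 per min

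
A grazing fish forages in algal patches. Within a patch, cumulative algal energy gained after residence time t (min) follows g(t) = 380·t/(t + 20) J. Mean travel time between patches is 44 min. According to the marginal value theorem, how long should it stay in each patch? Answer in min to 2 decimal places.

29.66 min

By the marginal value theorem, leave when the instantaneous gain rate g'(t) equals the habitat-wide average g(t)/(T + t).
g'(t) = 380·20/(t + 20)². Setting 380·20/(t+20)² = 380t/[(t+20)(44+t)] gives 20(44+t) = t(t+20), so t² = 20×44 = 880.
t* = √880 = 29.66 min.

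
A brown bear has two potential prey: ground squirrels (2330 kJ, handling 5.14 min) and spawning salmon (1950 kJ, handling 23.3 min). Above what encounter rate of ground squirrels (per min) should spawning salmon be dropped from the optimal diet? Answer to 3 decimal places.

The zero-one rule: include spawning salmon iff E₂/h₂ > λE₁/(1+λh₁). Equality gives the switch point.
λE₁h₂ = E₂ + λE₂h₁ ⇒ λ = E₂/(E₁h₂ − E₂h₁) = 1950/(5.429e+04 − 1.002e+04) = 0.04405 per min.

0.044 per min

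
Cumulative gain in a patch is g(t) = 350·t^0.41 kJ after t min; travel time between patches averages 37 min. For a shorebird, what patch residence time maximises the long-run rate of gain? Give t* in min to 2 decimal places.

Optimal t* satisfies g'(t*) = g(t*)/(T + t*).
g'(t) = 0.41·350·t^-0.59. Setting 0.41·350·t^-0.59 = 350·t^0.41/(37+t) gives 0.41(37+t) = t, so 0.59·t = 0.41×37.
t* = 0.41×37/0.59 = 25.71 min.

25.71 min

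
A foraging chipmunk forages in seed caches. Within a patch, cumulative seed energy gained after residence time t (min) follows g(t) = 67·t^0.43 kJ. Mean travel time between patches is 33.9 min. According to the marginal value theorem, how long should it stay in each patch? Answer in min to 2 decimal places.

25.57 min

Optimal t* satisfies g'(t*) = g(t*)/(T + t*).
g'(t) = 0.43·67·t^-0.57. Setting 0.43·67·t^-0.57 = 67·t^0.43/(33.9+t) gives 0.43(33.9+t) = t, so 0.57·t = 0.43×33.9.
t* = 0.43×33.9/0.57 = 25.57 min.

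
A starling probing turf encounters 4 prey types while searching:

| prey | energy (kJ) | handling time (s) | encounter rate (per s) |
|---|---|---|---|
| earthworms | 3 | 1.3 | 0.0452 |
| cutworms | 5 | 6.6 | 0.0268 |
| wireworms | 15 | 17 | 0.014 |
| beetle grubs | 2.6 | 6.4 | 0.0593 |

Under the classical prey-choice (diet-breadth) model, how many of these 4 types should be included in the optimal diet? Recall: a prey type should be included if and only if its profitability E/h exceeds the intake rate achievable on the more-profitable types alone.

4

E/h in descending order: earthworms 2.31, wireworms 0.882, cutworms 0.758, beetle grubs 0.406 kJ/s. The optimal diet is the largest prefix of this list for which every included type satisfies E_i/h_i > R on the types above it.
Rate on top 1: 0.1281. wireworms: 0.882 > 0.1281 → include.
Rate on top 2: 0.2665. cutworms: 0.758 > 0.2665 → include.
Rate on top 3: 0.3255. beetle grubs: 0.406 > 0.3255 → include.
Optimal diet: earthworms, wireworms, cutworms, beetle grubs — 4 of 4 types.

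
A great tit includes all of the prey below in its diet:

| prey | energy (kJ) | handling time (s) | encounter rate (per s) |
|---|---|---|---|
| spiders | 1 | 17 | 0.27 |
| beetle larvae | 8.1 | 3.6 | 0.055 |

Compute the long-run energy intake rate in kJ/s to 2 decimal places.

Energy encountered per unit search time: 0.27×1 + 0.055×8.1 = 0.7155 kJ/s.
Handling time per unit search time: 0.27×17 + 0.055×3.6 = 4.788.
Rate = 0.7155/(1 + 4.788) = 0.1236 kJ/s.

0.12 kJ/s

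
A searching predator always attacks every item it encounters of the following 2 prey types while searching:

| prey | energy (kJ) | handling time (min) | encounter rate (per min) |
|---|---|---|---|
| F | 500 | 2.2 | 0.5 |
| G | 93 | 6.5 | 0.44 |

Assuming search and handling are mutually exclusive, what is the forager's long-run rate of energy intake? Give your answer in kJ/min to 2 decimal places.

58.65 kJ/min

R = (0.5×500 + 0.44×93) / (1 + 0.5×2.2 + 0.44×6.5) = 290.9/4.96 = 58.65 kJ/min.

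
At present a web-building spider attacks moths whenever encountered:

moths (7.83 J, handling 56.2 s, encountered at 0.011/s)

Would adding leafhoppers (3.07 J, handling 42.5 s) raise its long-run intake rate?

On moths alone, R = ΣλE/(1+Σλh) = 0.08613/1.618 = 0.05323 J/s.
leafhoppers: E/h = 3.07/42.5 = 0.07224 J/s.
0.07224 > 0.05323, so adding leafhoppers raises the average — include it.

Yes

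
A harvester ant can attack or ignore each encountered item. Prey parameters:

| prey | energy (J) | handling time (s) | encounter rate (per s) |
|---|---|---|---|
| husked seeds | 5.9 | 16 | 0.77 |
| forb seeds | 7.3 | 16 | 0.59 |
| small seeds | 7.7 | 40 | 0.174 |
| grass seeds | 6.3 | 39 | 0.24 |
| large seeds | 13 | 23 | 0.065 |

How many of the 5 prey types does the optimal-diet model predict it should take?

Profitabilities (E/h, J/s): large seeds 0.565, forb seeds 0.456, husked seeds 0.369, small seeds 0.193, grass seeds 0.162. Add prey in this order while the next type's profitability exceeds the intake rate on those already taken.
Rate on top 1: 0.3387. forb seeds: 0.456 > 0.3387 → include.
Rate on top 2: 0.4317. husked seeds: 0.369 < 0.4317 → exclude; stop.
Optimal diet: large seeds, forb seeds — 2 of 5 types.

2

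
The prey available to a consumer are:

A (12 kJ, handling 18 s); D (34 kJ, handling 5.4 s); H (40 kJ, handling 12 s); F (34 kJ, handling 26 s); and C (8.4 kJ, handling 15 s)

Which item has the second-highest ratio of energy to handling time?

H

Profitability E/h (kJ/s): A = 12/18 = 0.667, D = 34/5.4 = 6.3, H = 40/12 = 3.33, F = 34/26 = 1.31, C = 8.4/15 = 0.56.
Ranked: D > H > F > A > C.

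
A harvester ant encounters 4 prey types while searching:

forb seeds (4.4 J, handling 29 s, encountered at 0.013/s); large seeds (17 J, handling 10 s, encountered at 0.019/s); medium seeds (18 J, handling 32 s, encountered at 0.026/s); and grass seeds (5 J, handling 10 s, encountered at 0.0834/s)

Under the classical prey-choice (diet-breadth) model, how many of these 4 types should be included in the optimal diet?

3

Rank by E/h (J/s): large seeds 1.7, medium seeds 0.562, grass seeds 0.5, forb seeds 0.152. Include each in turn until the next type's E/h falls below the running intake rate.
Rate on top 1: 0.2714. medium seeds: 0.562 > 0.2714 → include.
Rate on top 2: 0.3912. grass seeds: 0.5 > 0.3912 → include.
Rate on top 3: 0.423. forb seeds: 0.152 < 0.423 → exclude; stop.
Optimal diet: large seeds, medium seeds, grass seeds — 3 of 4 types.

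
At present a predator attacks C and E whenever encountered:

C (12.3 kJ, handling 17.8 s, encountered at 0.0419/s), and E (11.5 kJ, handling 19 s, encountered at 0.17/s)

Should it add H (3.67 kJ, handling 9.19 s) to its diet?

No

On C and E alone, R = ΣλE/(1+Σλh) = 2.47/4.976 = 0.4965 kJ/s.
H: E/h = 3.67/9.19 = 0.3993 kJ/s.
Since 0.3993 < R, time spent handling H is better spent searching.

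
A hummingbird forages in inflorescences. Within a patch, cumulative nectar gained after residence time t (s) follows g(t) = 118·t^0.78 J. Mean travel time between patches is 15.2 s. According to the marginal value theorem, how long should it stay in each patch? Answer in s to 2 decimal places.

Maximise g(t)/(T+t): set derivative to zero → g'(t)(T+t) = g(t).
g'(t) = 0.78·118·t^-0.22. Setting 0.78·118·t^-0.22 = 118·t^0.78/(15.2+t) gives 0.78(15.2+t) = t, so 0.22·t = 0.78×15.2.
t* = 0.78×15.2/0.22 = 53.89 s.

53.89 s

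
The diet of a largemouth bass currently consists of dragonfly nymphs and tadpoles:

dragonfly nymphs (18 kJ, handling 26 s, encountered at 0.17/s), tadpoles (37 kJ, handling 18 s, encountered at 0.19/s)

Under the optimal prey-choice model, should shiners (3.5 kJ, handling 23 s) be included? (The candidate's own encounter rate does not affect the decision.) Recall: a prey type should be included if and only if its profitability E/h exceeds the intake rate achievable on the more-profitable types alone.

On dragonfly nymphs and tadpoles alone, R = ΣλE/(1+Σλh) = 10.09/8.84 = 1.141 kJ/s.
Profitability of shiners: 3.5/23 = 0.1522 kJ/s.
Since 0.1522 < R, time spent handling shiners is better spent searching.

No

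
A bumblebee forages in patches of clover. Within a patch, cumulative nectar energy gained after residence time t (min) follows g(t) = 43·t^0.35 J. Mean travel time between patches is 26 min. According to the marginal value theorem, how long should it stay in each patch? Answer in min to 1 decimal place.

Optimal t* satisfies g'(t*) = g(t*)/(T + t*).
g'(t) = 0.35·43·t^-0.65. Setting 0.35·43·t^-0.65 = 43·t^0.35/(26+t) gives 0.35(26+t) = t, so 0.65·t = 0.35×26.
t* = 0.35×26/0.65 = 14 min.

14.0 min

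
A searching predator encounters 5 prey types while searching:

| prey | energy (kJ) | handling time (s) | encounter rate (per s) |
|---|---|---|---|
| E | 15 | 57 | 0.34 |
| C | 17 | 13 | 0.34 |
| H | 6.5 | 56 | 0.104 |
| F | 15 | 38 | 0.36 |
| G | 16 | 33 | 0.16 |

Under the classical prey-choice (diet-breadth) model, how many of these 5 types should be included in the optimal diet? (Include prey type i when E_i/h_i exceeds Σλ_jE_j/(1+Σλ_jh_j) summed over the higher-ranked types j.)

1

E/h in descending order: C 1.31, G 0.485, F 0.395, E 0.263, H 0.116 kJ/s. The optimal diet is the largest prefix of this list for which every included type satisfies E_i/h_i > R on the types above it.
Rate on top 1: 1.066. G: 0.485 < 1.066 → exclude; stop.
Optimal diet: C — 1 of 5 types.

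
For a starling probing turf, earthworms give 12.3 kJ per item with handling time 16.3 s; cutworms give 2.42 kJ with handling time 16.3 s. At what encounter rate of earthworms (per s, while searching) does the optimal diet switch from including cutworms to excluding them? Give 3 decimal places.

0.015 per s

The zero-one rule: include cutworms iff E₂/h₂ > λE₁/(1+λh₁). Equality gives the switch point.
λE₁h₂ = E₂ + λE₂h₁ ⇒ λ = E₂/(E₁h₂ − E₂h₁) = 2.42/(200.5 − 39.45) = 0.01503 per s.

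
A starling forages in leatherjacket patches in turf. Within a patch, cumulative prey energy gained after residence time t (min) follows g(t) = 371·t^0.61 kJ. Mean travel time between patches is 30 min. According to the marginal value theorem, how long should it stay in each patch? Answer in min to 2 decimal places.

Optimal t* satisfies g'(t*) = g(t*)/(T + t*).
g'(t) = 0.61·371·t^-0.39. Setting 0.61·371·t^-0.39 = 371·t^0.61/(30+t) gives 0.61(30+t) = t, so 0.39·t = 0.61×30.
t* = 0.61×30/0.39 = 46.92 min.

46.92 min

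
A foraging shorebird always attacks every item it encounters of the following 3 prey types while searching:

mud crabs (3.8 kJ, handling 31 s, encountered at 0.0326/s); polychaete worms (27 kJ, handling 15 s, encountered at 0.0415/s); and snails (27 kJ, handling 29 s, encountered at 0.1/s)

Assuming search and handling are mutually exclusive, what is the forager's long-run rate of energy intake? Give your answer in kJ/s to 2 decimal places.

R = Σλ_iE_i / (1 + Σλ_ih_i)
Numerator: 0.0326×3.8 + 0.0415×27 + 0.1×27 = 3.944
Denominator: 1 + 0.0326×31 + 0.0415×15 + 0.1×29 = 5.533
R = 3.944/5.533 = 0.7129 kJ/s

0.71 kJ/s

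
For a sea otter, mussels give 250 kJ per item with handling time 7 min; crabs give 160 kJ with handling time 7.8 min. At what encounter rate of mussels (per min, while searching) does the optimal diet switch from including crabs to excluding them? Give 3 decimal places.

At the threshold, the rate on mussels alone equals the profitability of crabs: λ·250/(1 + λ·7) = 160/7.8 = 20.51.
Rearranging, λ(250 − 20.51×7) = 20.51, so λ = 20.51/106.4 = 0.1928 per min.

0.193 per min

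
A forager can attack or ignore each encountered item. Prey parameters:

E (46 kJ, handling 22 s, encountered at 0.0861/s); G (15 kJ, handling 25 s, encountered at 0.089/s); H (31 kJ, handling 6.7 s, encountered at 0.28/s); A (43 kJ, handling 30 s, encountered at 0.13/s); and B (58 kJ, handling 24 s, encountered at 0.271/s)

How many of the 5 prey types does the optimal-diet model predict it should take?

1

Rank by E/h (kJ/s): H 4.63, B 2.42, E 2.09, A 1.43, G 0.6. Include each in turn until the next type's E/h falls below the running intake rate.
Rate on top 1: 3.018. B: 2.42 < 3.018 → exclude; stop.
Optimal diet: H — 1 of 5 types.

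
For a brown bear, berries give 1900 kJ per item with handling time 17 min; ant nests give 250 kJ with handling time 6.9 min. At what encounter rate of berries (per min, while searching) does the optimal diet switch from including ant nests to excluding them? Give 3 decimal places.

The zero-one rule: include ant nests iff E₂/h₂ > λE₁/(1+λh₁). Equality gives the switch point.
λE₁h₂ = E₂ + λE₂h₁ ⇒ λ = E₂/(E₁h₂ − E₂h₁) = 250/(1.311e+04 − 4250) = 0.02822 per min.

0.028 per min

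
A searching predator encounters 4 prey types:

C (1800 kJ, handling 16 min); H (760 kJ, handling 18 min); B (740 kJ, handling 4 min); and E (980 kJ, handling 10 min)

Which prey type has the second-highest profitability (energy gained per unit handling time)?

C

In descending order of E/h:
B: 740/4 = 185 kJ/min
C: 1800/16 = 112 kJ/min
E: 980/10 = 98 kJ/min
H: 760/18 = 42.2 kJ/min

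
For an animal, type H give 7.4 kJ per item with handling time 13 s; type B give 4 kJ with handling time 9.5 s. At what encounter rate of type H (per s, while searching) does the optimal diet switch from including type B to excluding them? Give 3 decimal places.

Drop type B once their profitability E₂/h₂ falls below the rate achievable on type H alone: E₂/h₂ = λE₁/(1 + λh₁).
Solve for λ: λE₁h₂ = E₂(1 + λh₁) → λ(E₁h₂ − E₂h₁) = E₂ → λ = E₂/(E₁h₂ − E₂h₁).
λ = 4/(7.4×9.5 − 4×13) = 4/18.3 = 0.2186 per s.

0.219 per s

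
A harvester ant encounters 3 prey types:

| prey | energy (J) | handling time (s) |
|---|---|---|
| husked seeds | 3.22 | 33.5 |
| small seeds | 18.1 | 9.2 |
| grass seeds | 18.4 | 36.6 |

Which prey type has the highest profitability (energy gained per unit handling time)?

small seeds

Profitability E/h (J/s): husked seeds = 3.22/33.5 = 0.0961, small seeds = 18.1/9.2 = 1.97, grass seeds = 18.4/36.6 = 0.503.
Ranked: small seeds > grass seeds > husked seeds.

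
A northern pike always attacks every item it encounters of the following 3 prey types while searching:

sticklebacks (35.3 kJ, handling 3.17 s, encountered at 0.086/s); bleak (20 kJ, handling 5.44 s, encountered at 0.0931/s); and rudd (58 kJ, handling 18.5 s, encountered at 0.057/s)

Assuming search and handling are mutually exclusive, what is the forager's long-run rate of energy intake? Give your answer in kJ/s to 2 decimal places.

R = (0.086×35.3 + 0.0931×20 + 0.057×58) / (1 + 0.086×3.17 + 0.0931×5.44 + 0.057×18.5) = 8.204/2.834 = 2.895 kJ/s.

2.90 kJ/s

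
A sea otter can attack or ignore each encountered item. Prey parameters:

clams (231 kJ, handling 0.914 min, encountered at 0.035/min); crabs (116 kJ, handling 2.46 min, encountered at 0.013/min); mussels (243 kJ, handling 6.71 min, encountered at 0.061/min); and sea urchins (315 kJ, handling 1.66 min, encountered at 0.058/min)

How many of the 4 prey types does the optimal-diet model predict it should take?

E/h in descending order: clams 253, sea urchins 190, crabs 47.2, mussels 36.2 kJ/min. The optimal diet is the largest prefix of this list for which every included type satisfies E_i/h_i > R on the types above it.
Rate on top 1: 7.834. sea urchins: 190 > 7.834 → include.
Rate on top 2: 23.36. crabs: 47.2 > 23.36 → include.
Rate on top 3: 24.01. mussels: 36.2 > 24.01 → include.
Optimal diet: clams, sea urchins, crabs, mussels — 4 of 4 types.

4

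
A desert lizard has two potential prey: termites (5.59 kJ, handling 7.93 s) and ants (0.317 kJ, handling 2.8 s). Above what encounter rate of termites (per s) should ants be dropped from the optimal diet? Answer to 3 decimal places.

0.024 per s

At the threshold, the rate on termites alone equals the profitability of ants: λ·5.59/(1 + λ·7.93) = 0.317/2.8 = 0.1132.
Rearranging, λ(5.59 − 0.1132×7.93) = 0.1132, so λ = 0.1132/4.692 = 0.02413 per s.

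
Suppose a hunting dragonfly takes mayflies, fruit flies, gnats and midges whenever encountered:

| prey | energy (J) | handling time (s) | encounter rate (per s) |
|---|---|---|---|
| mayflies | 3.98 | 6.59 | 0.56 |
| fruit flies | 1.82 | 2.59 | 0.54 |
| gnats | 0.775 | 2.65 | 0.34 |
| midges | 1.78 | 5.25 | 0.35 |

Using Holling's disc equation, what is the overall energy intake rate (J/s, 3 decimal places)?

R = (0.56×3.98 + 0.54×1.82 + 0.34×0.775 + 0.35×1.78) / (1 + 0.56×6.59 + 0.54×2.59 + 0.34×2.65 + 0.35×5.25) = 4.098/8.828 = 0.4642 J/s.

0.464 J/s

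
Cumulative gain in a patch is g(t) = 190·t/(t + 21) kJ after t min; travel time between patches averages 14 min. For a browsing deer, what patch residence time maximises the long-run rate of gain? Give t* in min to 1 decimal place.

17.1 min

By the marginal value theorem, leave when the instantaneous gain rate g'(t) equals the habitat-wide average g(t)/(T + t).
g'(t) = 190·21/(t + 21)². Setting 190·21/(t+21)² = 190t/[(t+21)(14+t)] gives 21(14+t) = t(t+21), so t² = 21×14 = 294.
t* = √294 = 17.15 min.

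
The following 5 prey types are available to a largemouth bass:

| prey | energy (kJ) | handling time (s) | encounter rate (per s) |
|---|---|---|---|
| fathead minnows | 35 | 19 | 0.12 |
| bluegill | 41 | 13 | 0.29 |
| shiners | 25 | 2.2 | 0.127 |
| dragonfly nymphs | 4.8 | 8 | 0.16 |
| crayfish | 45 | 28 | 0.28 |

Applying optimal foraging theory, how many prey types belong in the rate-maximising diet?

Profitabilities (E/h, kJ/s): shiners 11.4, bluegill 3.15, fathead minnows 1.84, crayfish 1.61, dragonfly nymphs 0.6. Add prey in this order while the next type's profitability exceeds the intake rate on those already taken.
Rate on top 1: 2.482. bluegill: 3.15 > 2.482 → include.
Rate on top 2: 2.984. fathead minnows: 1.84 < 2.984 → exclude; stop.
Optimal diet: shiners, bluegill — 2 of 5 types.

2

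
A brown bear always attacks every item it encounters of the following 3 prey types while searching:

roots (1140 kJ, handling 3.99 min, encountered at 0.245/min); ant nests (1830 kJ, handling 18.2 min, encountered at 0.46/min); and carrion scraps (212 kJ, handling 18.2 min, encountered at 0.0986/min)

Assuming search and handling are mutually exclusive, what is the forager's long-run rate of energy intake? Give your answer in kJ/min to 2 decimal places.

Energy encountered per unit search time: 0.245×1140 + 0.46×1830 + 0.0986×212 = 1142 kJ/min.
Handling time per unit search time: 0.245×3.99 + 0.46×18.2 + 0.0986×18.2 = 11.14.
Rate = 1142/(1 + 11.14) = 94.04 kJ/min.

94.04 kJ/min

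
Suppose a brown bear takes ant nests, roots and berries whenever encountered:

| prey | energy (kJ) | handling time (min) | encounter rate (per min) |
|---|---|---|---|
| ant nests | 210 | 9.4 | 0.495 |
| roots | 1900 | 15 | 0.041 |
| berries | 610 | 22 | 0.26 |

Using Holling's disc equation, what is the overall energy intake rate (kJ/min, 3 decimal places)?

28.399 kJ/min

Energy encountered per unit search time: 0.495×210 + 0.041×1900 + 0.26×610 = 340.4 kJ/min.
Handling time per unit search time: 0.495×9.4 + 0.041×15 + 0.26×22 = 10.99.
Rate = 340.4/(1 + 10.99) = 28.4 kJ/min.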